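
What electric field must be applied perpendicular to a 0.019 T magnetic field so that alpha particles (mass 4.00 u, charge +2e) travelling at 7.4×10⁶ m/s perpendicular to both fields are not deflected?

E = 1.4×10⁵ V/m

For straight-line motion qE = qvB, so E = vB.
E = 7.4×10⁶ × 0.019 = 1.4×10⁵ V/m.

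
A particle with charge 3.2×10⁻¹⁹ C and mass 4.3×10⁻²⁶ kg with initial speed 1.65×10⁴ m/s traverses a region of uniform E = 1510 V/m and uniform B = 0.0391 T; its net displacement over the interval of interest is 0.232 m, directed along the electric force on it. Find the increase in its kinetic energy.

The magnetic force is always ⟂ v and does no work; only the electric force changes KE.
ΔKE = F_E · d = |q|E d = (3.2×10⁻¹⁹)(1510)(0.232) ≈ 1.12×10⁻¹⁶ J.

ΔKE ≈ 1.12×10⁻¹⁶ J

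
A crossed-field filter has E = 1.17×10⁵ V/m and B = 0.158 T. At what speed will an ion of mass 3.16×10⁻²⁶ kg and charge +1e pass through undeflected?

Straight-line motion ⇒ electric and magnetic forces cancel, so E = vB.
v = E/B = 1.17×10⁵/0.158 = 7.41×10⁵ m/s.

v = 7.41×10⁵ m/s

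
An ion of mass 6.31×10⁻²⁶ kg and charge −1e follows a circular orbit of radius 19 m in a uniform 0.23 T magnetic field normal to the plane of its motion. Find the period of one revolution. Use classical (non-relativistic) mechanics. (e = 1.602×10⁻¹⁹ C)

T ≈ 1.1×10⁻⁵ s

The cyclotron period depends only on m, q, B: T = 2πm/(|q|B).
T = 2π(6.31×10⁻²⁶)/((1.602×10⁻¹⁹)(0.23)) ≈ 1.1×10⁻⁵ s.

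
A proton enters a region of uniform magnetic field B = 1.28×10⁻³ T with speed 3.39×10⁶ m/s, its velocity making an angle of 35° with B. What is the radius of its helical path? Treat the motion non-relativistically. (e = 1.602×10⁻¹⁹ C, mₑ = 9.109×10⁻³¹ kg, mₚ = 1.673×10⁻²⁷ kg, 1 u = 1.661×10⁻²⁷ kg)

r ≈ 15.9 m

v⊥ = v sinθ = 3.39×10⁶·sin35° ≈ 1.944×10⁶ m/s.
r = m v⊥/(|q|B) = (1.673×10⁻²⁷)(1.944×10⁶)/((1.602×10⁻¹⁹)(1.28×10⁻³)) ≈ 15.9 m.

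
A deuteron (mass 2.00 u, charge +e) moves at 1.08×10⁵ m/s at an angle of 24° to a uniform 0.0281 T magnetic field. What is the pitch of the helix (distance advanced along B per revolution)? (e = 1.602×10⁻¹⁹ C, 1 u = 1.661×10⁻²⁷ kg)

v∥ = v cosθ = 1.08×10⁵·cos24° ≈ 9.866×10⁴ m/s.
T = 2πm/(|q|B) = 2π(3.322×10⁻²⁷)/((1.602×10⁻¹⁹)(0.0281)) ≈ 4.637×10⁻⁶ s.
pitch = v∥ T = (9.866×10⁴)(4.637×10⁻⁶) ≈ 0.457 m.

p ≈ 0.457 m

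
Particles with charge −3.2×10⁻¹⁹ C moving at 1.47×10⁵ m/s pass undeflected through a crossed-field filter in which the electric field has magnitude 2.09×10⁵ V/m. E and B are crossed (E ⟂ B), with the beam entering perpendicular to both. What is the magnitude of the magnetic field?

Balance of forces in the selector: qE = qvB ⇒ B = E/v.
B = 2.09×10⁵/1.47×10⁵ = 1.42 T.

B = 1.42 T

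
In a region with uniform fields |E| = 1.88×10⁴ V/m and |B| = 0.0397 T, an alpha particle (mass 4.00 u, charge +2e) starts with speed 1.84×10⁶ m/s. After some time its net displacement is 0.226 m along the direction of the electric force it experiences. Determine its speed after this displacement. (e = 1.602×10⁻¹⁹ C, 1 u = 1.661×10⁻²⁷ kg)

B does no work; ΔKE = |q|E d.
½mv_f² = ½mv₀² + |q|Ed = ½(6.644×10⁻²⁷)(1.84×10⁶)² + (3.204×10⁻¹⁹)(1.88×10⁴)(0.226) ≈ 1.125×10⁻¹⁴ J + 1.361×10⁻¹⁵ J ≈ 1.261×10⁻¹⁴ J.
v_f = √(2·1.261×10⁻¹⁴/6.644×10⁻²⁷) ≈ 1.95×10⁶ m/s.

v_f ≈ 1.95×10⁶ m/s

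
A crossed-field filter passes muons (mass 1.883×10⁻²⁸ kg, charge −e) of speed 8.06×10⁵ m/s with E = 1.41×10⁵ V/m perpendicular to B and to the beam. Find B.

Balance of forces in the selector: qE = qvB ⇒ B = E/v.
B = 1.41×10⁵/8.06×10⁵ = 0.175 T.

B = 0.175 T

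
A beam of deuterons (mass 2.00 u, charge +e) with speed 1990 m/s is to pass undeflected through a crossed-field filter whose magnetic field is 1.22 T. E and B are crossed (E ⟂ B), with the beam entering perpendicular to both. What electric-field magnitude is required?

E = 2430 V/m

For straight-line motion qE = qvB, so E = vB.
E = 1990 × 1.22 = 2430 V/m.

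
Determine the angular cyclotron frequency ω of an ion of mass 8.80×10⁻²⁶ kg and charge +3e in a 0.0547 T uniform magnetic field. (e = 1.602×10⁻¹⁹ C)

ω ≈ 2.99×10⁵ rad/s

ω = |q|B/m.
ω = (4.806×10⁻¹⁹)(0.0547)/8.80×10⁻²⁶ ≈ 2.99×10⁵ rad/s.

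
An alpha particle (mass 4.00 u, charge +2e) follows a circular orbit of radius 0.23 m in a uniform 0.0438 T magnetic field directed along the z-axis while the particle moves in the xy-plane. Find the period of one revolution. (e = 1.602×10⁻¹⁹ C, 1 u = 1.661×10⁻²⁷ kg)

The cyclotron period depends only on m, q, B: T = 2πm/(|q|B).
T = 2π(6.644×10⁻²⁷)/((3.204×10⁻¹⁹)(0.0438)) ≈ 2.97×10⁻⁶ s.

T ≈ 2.97×10⁻⁶ s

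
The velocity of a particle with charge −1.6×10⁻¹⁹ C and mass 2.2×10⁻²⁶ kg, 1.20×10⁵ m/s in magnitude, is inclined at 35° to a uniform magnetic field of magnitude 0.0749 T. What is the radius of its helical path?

r ≈ 0.126 m

v⊥ = v sinθ = 1.20×10⁵·sin35° ≈ 6.883×10⁴ m/s.
r = m v⊥/(|q|B) = (2.2×10⁻²⁶)(6.883×10⁴)/((1.6×10⁻¹⁹)(0.0749)) ≈ 0.126 m.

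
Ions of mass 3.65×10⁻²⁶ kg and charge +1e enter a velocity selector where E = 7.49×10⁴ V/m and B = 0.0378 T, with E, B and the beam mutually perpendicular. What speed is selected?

v = 1.98×10⁶ m/s

For undeflected motion the electric and magnetic forces balance: qE = qvB.
v = E/B = 7.49×10⁴/0.0378 = 1.98×10⁶ m/s.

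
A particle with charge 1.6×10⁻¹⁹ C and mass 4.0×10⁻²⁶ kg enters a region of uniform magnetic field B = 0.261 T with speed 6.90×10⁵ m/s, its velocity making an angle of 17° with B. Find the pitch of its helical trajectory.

v∥ = v cosθ = 6.90×10⁵·cos17° ≈ 6.599×10⁵ m/s.
T = 2πm/(|q|B) = 2π(4.0×10⁻²⁶)/((1.6×10⁻¹⁹)(0.261)) ≈ 6.018×10⁻⁶ s.
pitch = v∥ T = (6.599×10⁵)(6.018×10⁻⁶) ≈ 3.97 m.

p ≈ 3.97 m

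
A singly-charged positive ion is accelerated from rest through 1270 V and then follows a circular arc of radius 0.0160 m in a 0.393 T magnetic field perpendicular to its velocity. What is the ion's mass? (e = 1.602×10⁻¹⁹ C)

Combine |q|V = ½mv² and r = mv/(|q|B): eliminate v to get m = qB²r²/(2V).
m = (1.602×10⁻¹⁹)(0.393)²(0.0160)²/(2·1270) ≈ 2.49×10⁻²⁷ kg.

m ≈ 2.49×10⁻²⁷ kg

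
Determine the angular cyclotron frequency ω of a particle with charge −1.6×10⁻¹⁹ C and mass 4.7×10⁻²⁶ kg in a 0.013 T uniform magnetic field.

ω = |q|B/m.
ω = (1.6×10⁻¹⁹)(0.013)/4.7×10⁻²⁶ ≈ 4.4×10⁴ rad/s.

ω ≈ 4.4×10⁴ rad/s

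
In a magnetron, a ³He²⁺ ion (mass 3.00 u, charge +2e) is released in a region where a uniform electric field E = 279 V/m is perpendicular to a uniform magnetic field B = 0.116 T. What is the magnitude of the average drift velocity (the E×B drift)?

The E×B drift speed is v_d = E/B.
v_d = 279/0.116 = 2410 m/s.

v_d ≈ 2410 m/s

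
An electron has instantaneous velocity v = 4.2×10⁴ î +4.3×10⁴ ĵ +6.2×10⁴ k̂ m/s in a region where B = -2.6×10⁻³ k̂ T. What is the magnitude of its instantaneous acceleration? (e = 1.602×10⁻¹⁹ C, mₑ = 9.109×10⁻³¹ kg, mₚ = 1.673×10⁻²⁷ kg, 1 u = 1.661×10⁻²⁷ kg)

|a| ≈ 2.75×10¹³ m/s²

v×B = (-112, 109, 0) N/C.
F = q v×B = (−1.602×10⁻¹⁹ C)·(-112, 109, 0) = (1.79×10⁻¹⁷, -1.75×10⁻¹⁷, 0) N.
|a| = |F|/m = 2.504×10⁻¹⁷/9.109×10⁻³¹ ≈ 2.75×10¹³ m/s².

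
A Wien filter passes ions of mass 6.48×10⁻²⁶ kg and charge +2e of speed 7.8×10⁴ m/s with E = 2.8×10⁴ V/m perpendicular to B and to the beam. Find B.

B = 0.36 T

Balance of forces in the selector: qE = qvB ⇒ B = E/v.
B = 2.8×10⁴/7.8×10⁴ = 0.36 T.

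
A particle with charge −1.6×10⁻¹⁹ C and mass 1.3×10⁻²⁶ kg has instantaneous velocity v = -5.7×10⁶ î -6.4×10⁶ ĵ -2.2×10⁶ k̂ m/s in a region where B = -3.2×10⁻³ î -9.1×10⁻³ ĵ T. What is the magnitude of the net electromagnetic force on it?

v×B = (-2.00×10⁴, 7040, 3.14×10⁴) N/C.
F = q v×B = (−1.6×10⁻¹⁹ C)·(-2.00×10⁴, 7040, 3.14×10⁴) = (3.20×10⁻¹⁵, -1.13×10⁻¹⁵, -5.02×10⁻¹⁵) N.
|F| = 6.06×10⁻¹⁵ N.

|F| ≈ 6.06×10⁻¹⁵ N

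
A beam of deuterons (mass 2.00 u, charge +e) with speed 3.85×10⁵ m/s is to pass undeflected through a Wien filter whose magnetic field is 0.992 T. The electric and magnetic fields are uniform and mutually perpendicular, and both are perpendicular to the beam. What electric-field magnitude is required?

For straight-line motion qE = qvB, so E = vB.
E = 3.85×10⁵ × 0.992 = 3.82×10⁵ V/m.

E = 3.82×10⁵ V/m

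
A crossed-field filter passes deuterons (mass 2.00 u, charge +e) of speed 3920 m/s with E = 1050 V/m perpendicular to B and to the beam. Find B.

B = 0.268 T

Balance of forces in the selector: qE = qvB ⇒ B = E/v.
B = 1050/3920 = 0.268 T.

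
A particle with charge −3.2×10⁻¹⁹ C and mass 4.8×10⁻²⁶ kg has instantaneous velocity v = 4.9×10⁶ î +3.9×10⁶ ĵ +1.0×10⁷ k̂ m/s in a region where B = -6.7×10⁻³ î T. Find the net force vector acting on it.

F ≈ (0, 2.14×10⁻¹⁴, -8.36×10⁻¹⁵) N

v×B = (0, -6.70×10⁴, 2.61×10⁴) N/C.
F = q v×B = (−3.2×10⁻¹⁹ C)·(0, -6.70×10⁴, 2.61×10⁴) = (0, 2.14×10⁻¹⁴, -8.36×10⁻¹⁵) N.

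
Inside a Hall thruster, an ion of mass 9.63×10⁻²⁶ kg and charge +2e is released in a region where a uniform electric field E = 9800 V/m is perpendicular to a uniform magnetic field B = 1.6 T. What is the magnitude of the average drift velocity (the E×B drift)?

v_d ≈ 6100 m/s

In crossed fields the guiding centre drifts at v_d = |E×B|/B² = E/B, independent of charge and mass.
v_d = 9800/1.6 = 6100 m/s.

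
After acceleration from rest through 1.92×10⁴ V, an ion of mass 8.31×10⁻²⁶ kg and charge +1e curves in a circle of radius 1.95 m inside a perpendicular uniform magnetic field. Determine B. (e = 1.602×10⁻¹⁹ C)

B ≈ 0.0724 T

v = √(2|q|V/m) = √(2·1.602×10⁻¹⁹·1.92×10⁴/8.31×10⁻²⁶) ≈ 2.721×10⁵ m/s.
B = mv/(|q|r) = (8.31×10⁻²⁶)(2.721×10⁵)/((1.602×10⁻¹⁹)(1.95)) ≈ 0.0724 T.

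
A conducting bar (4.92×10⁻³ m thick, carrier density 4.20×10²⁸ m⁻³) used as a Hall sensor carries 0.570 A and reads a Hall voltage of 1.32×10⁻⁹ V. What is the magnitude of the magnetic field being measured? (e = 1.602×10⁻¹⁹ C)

B ≈ 0.0767 T

From V_H = IB/(n e t), B = V_H n e t / I.
B = (1.32×10⁻⁹)(4.20×10²⁸)(1.602×10⁻¹⁹)(4.92×10⁻³)/0.570 ≈ 0.0767 T.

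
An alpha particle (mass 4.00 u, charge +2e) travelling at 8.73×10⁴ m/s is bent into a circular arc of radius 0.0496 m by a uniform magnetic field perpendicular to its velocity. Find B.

From |q|vB = mv²/r, B = mv/(|q|r).
B = (6.644×10⁻²⁷)(8.73×10⁴)/((3.204×10⁻¹⁹)(0.0496)) ≈ 0.0365 T.

B ≈ 0.0365 T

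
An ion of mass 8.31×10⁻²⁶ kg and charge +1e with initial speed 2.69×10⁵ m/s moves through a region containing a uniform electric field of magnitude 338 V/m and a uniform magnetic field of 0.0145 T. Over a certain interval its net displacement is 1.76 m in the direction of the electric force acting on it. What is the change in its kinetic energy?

The magnetic force is always ⟂ v and does no work; only the electric force changes KE.
ΔKE = F_E · d = |q|E d = (1.602×10⁻¹⁹)(338)(1.76) ≈ 9.53×10⁻¹⁷ J.

ΔKE ≈ 9.53×10⁻¹⁷ J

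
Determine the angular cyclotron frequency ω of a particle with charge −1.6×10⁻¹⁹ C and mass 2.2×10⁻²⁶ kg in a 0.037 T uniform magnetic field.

ω = |q|B/m.
ω = (1.6×10⁻¹⁹)(0.037)/2.2×10⁻²⁶ ≈ 2.7×10⁵ rad/s.

ω ≈ 2.7×10⁵ rad/s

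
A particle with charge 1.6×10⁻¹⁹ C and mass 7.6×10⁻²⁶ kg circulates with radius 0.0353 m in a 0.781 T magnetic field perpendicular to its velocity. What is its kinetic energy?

v = |q|Br/m, then KE = ½mv² = (qBr)²/(2m).
v = (1.6×10⁻¹⁹)(0.781)(0.0353)/7.6×10⁻²⁶ ≈ 5.804×10⁴ m/s.
KE = ½(7.6×10⁻²⁶)(5.804×10⁴)² ≈ 1.28×10⁻¹⁶ J = 799 eV.

KE ≈ 799 eV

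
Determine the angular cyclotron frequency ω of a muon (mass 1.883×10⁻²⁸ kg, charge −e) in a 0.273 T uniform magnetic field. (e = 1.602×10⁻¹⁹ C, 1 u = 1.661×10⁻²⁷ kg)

ω = |q|B/m.
ω = (1.602×10⁻¹⁹)(0.273)/1.883×10⁻²⁸ ≈ 2.32×10⁸ rad/s.

ω ≈ 2.32×10⁸ rad/s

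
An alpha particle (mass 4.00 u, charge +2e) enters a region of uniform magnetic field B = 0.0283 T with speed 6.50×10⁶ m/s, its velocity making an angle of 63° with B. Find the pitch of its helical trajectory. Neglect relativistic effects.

v∥ = v cosθ = 6.50×10⁶·cos63° ≈ 2.951×10⁶ m/s.
T = 2πm/(|q|B) = 2π(6.644×10⁻²⁷)/((3.204×10⁻¹⁹)(0.0283)) ≈ 4.604×10⁻⁶ s.
pitch = v∥ T = (2.951×10⁶)(4.604×10⁻⁶) ≈ 13.6 m.

p ≈ 13.6 m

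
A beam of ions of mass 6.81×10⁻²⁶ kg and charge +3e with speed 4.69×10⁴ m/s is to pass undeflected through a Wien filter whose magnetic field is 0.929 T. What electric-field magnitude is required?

For straight-line motion qE = qvB, so E = vB.
E = 4.69×10⁴ × 0.929 = 4.36×10⁴ V/m.

E = 4.36×10⁴ V/m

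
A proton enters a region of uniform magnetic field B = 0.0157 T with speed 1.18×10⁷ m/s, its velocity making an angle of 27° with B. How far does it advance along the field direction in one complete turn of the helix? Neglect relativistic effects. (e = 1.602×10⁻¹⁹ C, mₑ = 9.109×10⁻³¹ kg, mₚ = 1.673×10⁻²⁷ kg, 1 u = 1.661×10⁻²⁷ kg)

p ≈ 43.9 m

v∥ = v cosθ = 1.18×10⁷·cos27° ≈ 1.051×10⁷ m/s.
T = 2πm/(|q|B) = 2π(1.673×10⁻²⁷)/((1.602×10⁻¹⁹)(0.0157)) ≈ 4.179×10⁻⁶ s.
pitch = v∥ T = (1.051×10⁷)(4.179×10⁻⁶) ≈ 43.9 m.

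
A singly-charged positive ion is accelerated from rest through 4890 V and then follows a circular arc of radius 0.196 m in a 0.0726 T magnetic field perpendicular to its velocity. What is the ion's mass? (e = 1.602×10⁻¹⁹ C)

Combine |q|V = ½mv² and r = mv/(|q|B): eliminate v to get m = qB²r²/(2V).
m = (1.602×10⁻¹⁹)(0.0726)²(0.196)²/(2·4890) ≈ 3.32×10⁻²⁷ kg.

m ≈ 3.32×10⁻²⁷ kg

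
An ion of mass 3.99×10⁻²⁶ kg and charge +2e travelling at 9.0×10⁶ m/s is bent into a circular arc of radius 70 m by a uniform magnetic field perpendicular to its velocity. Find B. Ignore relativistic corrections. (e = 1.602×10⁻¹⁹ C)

B ≈ 0.016 T

From |q|vB = mv²/r, B = mv/(|q|r).
B = (3.99×10⁻²⁶)(9.0×10⁶)/((3.204×10⁻¹⁹)(70)) ≈ 0.016 T.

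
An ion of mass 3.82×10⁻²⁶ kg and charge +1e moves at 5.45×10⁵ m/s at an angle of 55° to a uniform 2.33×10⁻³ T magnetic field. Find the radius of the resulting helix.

r ≈ 45.7 m

v⊥ = v sinθ = 5.45×10⁵·sin55° ≈ 4.464×10⁵ m/s.
r = m v⊥/(|q|B) = (3.82×10⁻²⁶)(4.464×10⁵)/((1.602×10⁻¹⁹)(2.33×10⁻³)) ≈ 45.7 m.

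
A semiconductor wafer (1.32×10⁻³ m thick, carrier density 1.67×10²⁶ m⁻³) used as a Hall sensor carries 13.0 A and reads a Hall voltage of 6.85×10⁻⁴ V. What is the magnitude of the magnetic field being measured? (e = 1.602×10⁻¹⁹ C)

B ≈ 1.86 T

From V_H = IB/(n e t), B = V_H n e t / I.
B = (6.85×10⁻⁴)(1.67×10²⁶)(1.602×10⁻¹⁹)(1.32×10⁻³)/13.0 ≈ 1.86 T.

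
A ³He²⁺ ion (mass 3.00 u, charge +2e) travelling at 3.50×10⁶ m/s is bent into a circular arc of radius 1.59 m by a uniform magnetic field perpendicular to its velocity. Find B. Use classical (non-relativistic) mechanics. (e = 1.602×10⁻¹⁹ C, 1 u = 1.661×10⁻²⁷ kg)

B ≈ 0.0342 T

From |q|vB = mv²/r, B = mv/(|q|r).
B = (4.983×10⁻²⁷)(3.50×10⁶)/((3.204×10⁻¹⁹)(1.59)) ≈ 0.0342 T.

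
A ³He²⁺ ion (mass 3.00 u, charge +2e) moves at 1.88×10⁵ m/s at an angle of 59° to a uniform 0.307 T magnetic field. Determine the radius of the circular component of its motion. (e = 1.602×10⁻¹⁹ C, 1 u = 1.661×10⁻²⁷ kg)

r ≈ 8.16×10⁻³ m

v⊥ = v sinθ = 1.88×10⁵·sin59° ≈ 1.611×10⁵ m/s.
r = m v⊥/(|q|B) = (4.983×10⁻²⁷)(1.611×10⁵)/((3.204×10⁻¹⁹)(0.307)) ≈ 8.16×10⁻³ m.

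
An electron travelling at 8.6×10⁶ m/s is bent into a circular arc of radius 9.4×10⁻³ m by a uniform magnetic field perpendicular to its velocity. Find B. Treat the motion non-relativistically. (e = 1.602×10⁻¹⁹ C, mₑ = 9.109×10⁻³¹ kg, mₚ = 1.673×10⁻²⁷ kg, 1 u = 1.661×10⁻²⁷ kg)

From |q|vB = mv²/r, B = mv/(|q|r).
B = (9.109×10⁻³¹)(8.6×10⁶)/((1.602×10⁻¹⁹)(9.4×10⁻³)) ≈ 5.2×10⁻³ T.

B ≈ 5.2×10⁻³ T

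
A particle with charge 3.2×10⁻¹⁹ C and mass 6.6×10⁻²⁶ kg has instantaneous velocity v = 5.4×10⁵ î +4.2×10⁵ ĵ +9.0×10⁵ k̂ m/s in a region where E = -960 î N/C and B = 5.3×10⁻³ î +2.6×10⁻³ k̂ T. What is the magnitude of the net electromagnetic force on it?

|F| ≈ 1.29×10⁻¹⁵ N

v×B = (1090, 3370, -2230) N/C.
E + v×B = (132, 3370, -2230) N/C.
F = q(E + v×B) = (3.2×10⁻¹⁹ C)·(132, 3370, -2230) = (4.22×10⁻¹⁷, 1.08×10⁻¹⁵, -7.12×10⁻¹⁶) N.
|F| = 1.29×10⁻¹⁵ N.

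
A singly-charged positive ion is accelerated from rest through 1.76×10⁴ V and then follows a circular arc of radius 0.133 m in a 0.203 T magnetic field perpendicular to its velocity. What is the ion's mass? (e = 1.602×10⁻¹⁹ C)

Combine |q|V = ½mv² and r = mv/(|q|B): eliminate v to get m = qB²r²/(2V).
m = (1.602×10⁻¹⁹)(0.203)²(0.133)²/(2·1.76×10⁴) ≈ 3.32×10⁻²⁷ kg.

m ≈ 3.32×10⁻²⁷ kg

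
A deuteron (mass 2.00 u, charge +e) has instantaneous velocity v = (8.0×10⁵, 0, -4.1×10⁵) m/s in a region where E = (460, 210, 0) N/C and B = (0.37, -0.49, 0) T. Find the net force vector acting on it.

v×B = (-2.01×10⁵, -1.52×10⁵, -3.92×10⁵) N/C.
E + v×B = (-2.00×10⁵, -1.51×10⁵, -3.92×10⁵) N/C.
F = q(E + v×B) = (1.602×10⁻¹⁹ C)·(-2.00×10⁵, -1.51×10⁵, -3.92×10⁵) = (-3.21×10⁻¹⁴, -2.43×10⁻¹⁴, -6.28×10⁻¹⁴) N.

F ≈ (-3.21×10⁻¹⁴, -2.43×10⁻¹⁴, -6.28×10⁻¹⁴) N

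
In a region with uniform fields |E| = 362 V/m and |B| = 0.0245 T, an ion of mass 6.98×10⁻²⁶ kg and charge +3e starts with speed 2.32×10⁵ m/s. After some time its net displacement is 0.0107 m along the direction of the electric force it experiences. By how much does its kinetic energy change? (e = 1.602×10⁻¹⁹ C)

The magnetic force is always ⟂ v and does no work; only the electric force changes KE.
ΔKE = F_E · d = |q|E d = (4.806×10⁻¹⁹)(362)(0.0107) ≈ 1.86×10⁻¹⁸ J.

ΔKE ≈ 1.86×10⁻¹⁸ J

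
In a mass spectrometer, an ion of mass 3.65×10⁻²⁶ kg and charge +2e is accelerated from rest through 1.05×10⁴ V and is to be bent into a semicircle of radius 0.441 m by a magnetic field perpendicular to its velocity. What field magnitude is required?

v = √(2|q|V/m) = √(2·3.204×10⁻¹⁹·1.05×10⁴/3.65×10⁻²⁶) ≈ 4.293×10⁵ m/s.
B = mv/(|q|r) = (3.65×10⁻²⁶)(4.293×10⁵)/((3.204×10⁻¹⁹)(0.441)) ≈ 0.111 T.

B ≈ 0.111 T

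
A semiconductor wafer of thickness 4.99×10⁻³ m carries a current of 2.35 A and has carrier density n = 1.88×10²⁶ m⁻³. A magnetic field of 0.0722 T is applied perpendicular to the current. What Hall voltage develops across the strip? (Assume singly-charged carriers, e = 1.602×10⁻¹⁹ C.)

V_H = IB/(n e t).
V_H = (2.35)(0.0722)/((1.88×10²⁶)(1.602×10⁻¹⁹)(4.99×10⁻³)) ≈ 1.13×10⁻⁶ V.

V_H ≈ 1.13×10⁻⁶ V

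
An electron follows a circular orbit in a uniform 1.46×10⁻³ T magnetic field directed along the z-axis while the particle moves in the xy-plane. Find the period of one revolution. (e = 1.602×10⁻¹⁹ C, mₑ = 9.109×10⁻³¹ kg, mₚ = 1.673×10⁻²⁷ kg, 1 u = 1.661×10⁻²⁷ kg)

T ≈ 2.45×10⁻⁸ s

The cyclotron period depends only on m, q, B: T = 2πm/(|q|B).
T = 2π(9.109×10⁻³¹)/((1.602×10⁻¹⁹)(1.46×10⁻³)) ≈ 2.45×10⁻⁸ s.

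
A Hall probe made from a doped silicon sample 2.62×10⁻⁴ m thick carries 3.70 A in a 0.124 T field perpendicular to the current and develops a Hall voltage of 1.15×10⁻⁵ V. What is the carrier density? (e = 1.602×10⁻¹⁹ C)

From V_H = IB/(n e t), n = IB/(V_H e t).
n = (3.70)(0.124)/((1.15×10⁻⁵)(1.602×10⁻¹⁹)(2.62×10⁻⁴)) ≈ 9.51×10²⁶ m⁻³.

n ≈ 9.51×10²⁶ m⁻³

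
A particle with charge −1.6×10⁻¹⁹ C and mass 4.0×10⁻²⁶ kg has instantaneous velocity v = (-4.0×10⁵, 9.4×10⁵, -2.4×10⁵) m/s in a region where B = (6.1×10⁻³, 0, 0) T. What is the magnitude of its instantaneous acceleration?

v×B = (0, -1460, -5730) N/C.
F = q v×B = (−1.6×10⁻¹⁹ C)·(0, -1460, -5730) = (0, 2.34×10⁻¹⁶, 9.17×10⁻¹⁶) N.
|a| = |F|/m = 9.469×10⁻¹⁶/4.0×10⁻²⁶ ≈ 2.37×10¹⁰ m/s².

|a| ≈ 2.37×10¹⁰ m/s²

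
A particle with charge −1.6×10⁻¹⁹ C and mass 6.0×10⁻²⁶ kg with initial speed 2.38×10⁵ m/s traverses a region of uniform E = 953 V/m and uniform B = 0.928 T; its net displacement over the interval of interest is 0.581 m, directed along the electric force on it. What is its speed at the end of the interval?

B does no work; ΔKE = |q|E d.
½mv_f² = ½mv₀² + |q|Ed = ½(6.0×10⁻²⁶)(2.38×10⁵)² + (1.6×10⁻¹⁹)(953)(0.581) ≈ 1.699×10⁻¹⁵ J + 8.859×10⁻¹⁷ J ≈ 1.788×10⁻¹⁵ J.
v_f = √(2·1.788×10⁻¹⁵/6.0×10⁻²⁶) ≈ 2.44×10⁵ m/s.

v_f ≈ 2.44×10⁵ m/s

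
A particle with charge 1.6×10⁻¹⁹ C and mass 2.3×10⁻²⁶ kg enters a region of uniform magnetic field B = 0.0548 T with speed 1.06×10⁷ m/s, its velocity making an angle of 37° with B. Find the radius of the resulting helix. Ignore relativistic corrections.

v⊥ = v sinθ = 1.06×10⁷·sin37° ≈ 6.379×10⁶ m/s.
r = m v⊥/(|q|B) = (2.3×10⁻²⁶)(6.379×10⁶)/((1.6×10⁻¹⁹)(0.0548)) ≈ 16.7 m.

r ≈ 16.7 m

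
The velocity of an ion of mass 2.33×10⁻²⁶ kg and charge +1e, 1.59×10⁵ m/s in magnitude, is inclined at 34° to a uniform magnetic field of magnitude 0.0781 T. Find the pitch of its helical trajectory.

v∥ = v cosθ = 1.59×10⁵·cos34° ≈ 1.318×10⁵ m/s.
T = 2πm/(|q|B) = 2π(2.33×10⁻²⁶)/((1.602×10⁻¹⁹)(0.0781)) ≈ 1.170×10⁻⁵ s.
pitch = v∥ T = (1.318×10⁵)(1.170×10⁻⁵) ≈ 1.54 m.

p ≈ 1.54 m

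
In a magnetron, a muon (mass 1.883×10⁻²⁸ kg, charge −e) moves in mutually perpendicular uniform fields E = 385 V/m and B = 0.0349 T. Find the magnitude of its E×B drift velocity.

The steady drift has the magnetic force balancing the electric force, so v_d = E/B.
v_d = 385/0.0349 = 1.10×10⁴ m/s.

v_d ≈ 1.10×10⁴ m/s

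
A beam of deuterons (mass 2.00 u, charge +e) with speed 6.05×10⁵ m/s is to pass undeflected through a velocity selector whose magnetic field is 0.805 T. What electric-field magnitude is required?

For straight-line motion qE = qvB, so E = vB.
E = 6.05×10⁵ × 0.805 = 4.87×10⁵ V/m.

E = 4.87×10⁵ V/m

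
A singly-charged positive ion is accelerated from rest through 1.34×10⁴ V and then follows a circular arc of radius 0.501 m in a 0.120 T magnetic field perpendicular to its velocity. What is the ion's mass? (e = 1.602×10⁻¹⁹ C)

m ≈ 2.16×10⁻²⁶ kg

Combine |q|V = ½mv² and r = mv/(|q|B): eliminate v to get m = qB²r²/(2V).
m = (1.602×10⁻¹⁹)(0.120)²(0.501)²/(2·1.34×10⁴) ≈ 2.16×10⁻²⁶ kg.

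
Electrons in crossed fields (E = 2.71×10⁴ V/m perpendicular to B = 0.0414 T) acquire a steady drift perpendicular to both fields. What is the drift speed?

v_d ≈ 6.55×10⁵ m/s

The E×B drift speed is v_d = E/B.
v_d = 2.71×10⁴/0.0414 = 6.55×10⁵ m/s.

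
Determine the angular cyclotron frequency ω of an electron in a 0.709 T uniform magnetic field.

ω = |q|B/m.
ω = (1.602×10⁻¹⁹)(0.709)/9.109×10⁻³¹ ≈ 1.25×10¹¹ rad/s.

ω ≈ 1.25×10¹¹ rad/s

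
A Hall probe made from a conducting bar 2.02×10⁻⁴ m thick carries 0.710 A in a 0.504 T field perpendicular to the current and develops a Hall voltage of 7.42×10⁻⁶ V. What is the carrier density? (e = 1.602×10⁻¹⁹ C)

n ≈ 1.49×10²⁷ m⁻³

From V_H = IB/(n e t), n = IB/(V_H e t).
n = (0.710)(0.504)/((7.42×10⁻⁶)(1.602×10⁻¹⁹)(2.02×10⁻⁴)) ≈ 1.49×10²⁷ m⁻³.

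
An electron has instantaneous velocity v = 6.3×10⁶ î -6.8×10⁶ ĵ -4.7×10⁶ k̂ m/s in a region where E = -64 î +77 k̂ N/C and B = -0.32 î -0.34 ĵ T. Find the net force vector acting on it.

v×B = (-1.60×10⁶, 1.50×10⁶, -4.32×10⁶) N/C.
E + v×B = (-1.60×10⁶, 1.50×10⁶, -4.32×10⁶) N/C.
F = q(E + v×B) = (−1.602×10⁻¹⁹ C)·(-1.60×10⁶, 1.50×10⁶, -4.32×10⁶) = (2.56×10⁻¹³, -2.41×10⁻¹³, 6.92×10⁻¹³) N.

F ≈ (2.56×10⁻¹³, -2.41×10⁻¹³, 6.92×10⁻¹³) N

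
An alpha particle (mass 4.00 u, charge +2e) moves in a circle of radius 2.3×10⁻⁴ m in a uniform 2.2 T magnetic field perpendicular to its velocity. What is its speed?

From |q|vB = mv²/r, v = |q|Br/m.
v = (3.204×10⁻¹⁹)(2.2)(2.3×10⁻⁴)/6.644×10⁻²⁷ ≈ 2.4×10⁴ m/s.

v ≈ 2.4×10⁴ m/s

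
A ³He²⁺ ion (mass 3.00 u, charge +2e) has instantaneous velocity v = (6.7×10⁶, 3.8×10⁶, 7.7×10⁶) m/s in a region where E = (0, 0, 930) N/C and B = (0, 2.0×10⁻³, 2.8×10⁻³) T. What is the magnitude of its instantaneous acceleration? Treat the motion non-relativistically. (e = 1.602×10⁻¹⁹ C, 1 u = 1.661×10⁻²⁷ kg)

|a| ≈ 1.55×10¹² m/s²

v×B = (-4760, -1.88×10⁴, 1.34×10⁴) N/C.
E + v×B = (-4760, -1.88×10⁴, 1.43×10⁴) N/C.
F = q(E + v×B) = (3.204×10⁻¹⁹ C)·(-4760, -1.88×10⁴, 1.43×10⁴) = (-1.53×10⁻¹⁵, -6.01×10⁻¹⁵, 4.59×10⁻¹⁵) N.
|a| = |F|/m = 7.716×10⁻¹⁵/4.983×10⁻²⁷ ≈ 1.55×10¹² m/s².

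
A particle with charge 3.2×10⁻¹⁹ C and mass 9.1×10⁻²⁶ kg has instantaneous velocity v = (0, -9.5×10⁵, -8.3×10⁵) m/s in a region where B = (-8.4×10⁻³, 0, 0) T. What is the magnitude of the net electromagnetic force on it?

v×B = (0, 6970, -7980) N/C.
F = q v×B = (3.2×10⁻¹⁹ C)·(0, 6970, -7980) = (0, 2.23×10⁻¹⁵, -2.55×10⁻¹⁵) N.
|F| = 3.39×10⁻¹⁵ N.

|F| ≈ 3.39×10⁻¹⁵ N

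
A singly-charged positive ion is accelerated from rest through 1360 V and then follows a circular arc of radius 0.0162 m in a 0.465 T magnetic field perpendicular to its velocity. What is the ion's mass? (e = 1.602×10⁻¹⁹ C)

m ≈ 3.34×10⁻²⁷ kg

Combine |q|V = ½mv² and r = mv/(|q|B): eliminate v to get m = qB²r²/(2V).
m = (1.602×10⁻¹⁹)(0.465)²(0.0162)²/(2·1360) ≈ 3.34×10⁻²⁷ kg.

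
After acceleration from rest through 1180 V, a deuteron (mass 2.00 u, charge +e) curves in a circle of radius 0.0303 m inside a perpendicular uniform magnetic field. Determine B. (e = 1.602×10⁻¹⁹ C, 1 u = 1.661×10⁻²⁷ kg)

v = √(2|q|V/m) = √(2·1.602×10⁻¹⁹·1180/3.322×10⁻²⁷) ≈ 3.374×10⁵ m/s.
B = mv/(|q|r) = (3.322×10⁻²⁷)(3.374×10⁵)/((1.602×10⁻¹⁹)(0.0303)) ≈ 0.231 T.

B ≈ 0.231 T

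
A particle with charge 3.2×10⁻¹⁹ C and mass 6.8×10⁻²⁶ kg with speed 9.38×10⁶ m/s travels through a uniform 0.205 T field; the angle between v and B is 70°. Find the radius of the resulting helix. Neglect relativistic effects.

v⊥ = v sinθ = 9.38×10⁶·sin70° ≈ 8.814×10⁶ m/s.
r = m v⊥/(|q|B) = (6.8×10⁻²⁶)(8.814×10⁶)/((3.2×10⁻¹⁹)(0.205)) ≈ 9.14 m.

r ≈ 9.14 m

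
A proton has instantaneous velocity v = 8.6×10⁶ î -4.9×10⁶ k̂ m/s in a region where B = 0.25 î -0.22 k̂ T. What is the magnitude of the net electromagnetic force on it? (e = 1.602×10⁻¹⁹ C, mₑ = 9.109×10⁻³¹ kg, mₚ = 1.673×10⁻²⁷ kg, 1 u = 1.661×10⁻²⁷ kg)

v×B = (0, 6.67×10⁵, 0) N/C.
F = q v×B = (1.602×10⁻¹⁹ C)·(0, 6.67×10⁵, 0) = (0, 1.07×10⁻¹³, 0) N.
|F| = 1.07×10⁻¹³ N.

|F| ≈ 1.07×10⁻¹³ N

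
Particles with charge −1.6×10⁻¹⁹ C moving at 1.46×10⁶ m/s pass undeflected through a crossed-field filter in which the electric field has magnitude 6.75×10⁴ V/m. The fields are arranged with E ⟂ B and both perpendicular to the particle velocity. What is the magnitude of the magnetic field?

Balance of forces in the selector: qE = qvB ⇒ B = E/v.
B = 6.75×10⁴/1.46×10⁶ = 0.0462 T.

B = 0.0462 T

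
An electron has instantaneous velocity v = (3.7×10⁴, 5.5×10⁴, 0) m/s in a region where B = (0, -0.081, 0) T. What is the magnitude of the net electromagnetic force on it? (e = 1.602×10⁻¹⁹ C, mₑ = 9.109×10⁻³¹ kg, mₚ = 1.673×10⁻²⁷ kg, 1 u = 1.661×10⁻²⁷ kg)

|F| ≈ 4.80×10⁻¹⁶ N

v×B = (0, 0, -3000) N/C.
F = q v×B = (−1.602×10⁻¹⁹ C)·(0, 0, -3000) = (0, 0, 4.80×10⁻¹⁶) N.
|F| = 4.80×10⁻¹⁶ N.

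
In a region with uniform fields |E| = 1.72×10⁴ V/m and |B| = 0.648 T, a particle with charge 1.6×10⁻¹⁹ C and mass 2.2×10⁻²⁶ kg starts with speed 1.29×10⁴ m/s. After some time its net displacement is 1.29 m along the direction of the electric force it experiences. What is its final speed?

B does no work; ΔKE = |q|E d.
½mv_f² = ½mv₀² + |q|Ed = ½(2.2×10⁻²⁶)(1.29×10⁴)² + (1.6×10⁻¹⁹)(1.72×10⁴)(1.29) ≈ 1.831×10⁻¹⁸ J + 3.550×10⁻¹⁵ J ≈ 3.552×10⁻¹⁵ J.
v_f = √(2·3.552×10⁻¹⁵/2.2×10⁻²⁶) ≈ 5.68×10⁵ m/s.

v_f ≈ 5.68×10⁵ m/s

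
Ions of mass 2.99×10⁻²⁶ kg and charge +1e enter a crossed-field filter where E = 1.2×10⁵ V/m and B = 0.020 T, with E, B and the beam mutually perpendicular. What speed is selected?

For undeflected motion the electric and magnetic forces balance: qE = qvB.
v = E/B = 1.2×10⁵/0.020 = 6.0×10⁶ m/s.

v = 6.0×10⁶ m/s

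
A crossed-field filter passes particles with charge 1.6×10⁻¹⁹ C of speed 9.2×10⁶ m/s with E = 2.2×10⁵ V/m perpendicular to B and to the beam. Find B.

Balance of forces in the selector: qE = qvB ⇒ B = E/v.
B = 2.2×10⁵/9.2×10⁶ = 0.024 T.

B = 0.024 T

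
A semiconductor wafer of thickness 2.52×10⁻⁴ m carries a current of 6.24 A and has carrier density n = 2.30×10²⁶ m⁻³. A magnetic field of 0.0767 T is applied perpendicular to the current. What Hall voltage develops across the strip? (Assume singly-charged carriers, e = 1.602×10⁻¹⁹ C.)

V_H ≈ 5.15×10⁻⁵ V

V_H = IB/(n e t).
V_H = (6.24)(0.0767)/((2.30×10²⁶)(1.602×10⁻¹⁹)(2.52×10⁻⁴)) ≈ 5.15×10⁻⁵ V.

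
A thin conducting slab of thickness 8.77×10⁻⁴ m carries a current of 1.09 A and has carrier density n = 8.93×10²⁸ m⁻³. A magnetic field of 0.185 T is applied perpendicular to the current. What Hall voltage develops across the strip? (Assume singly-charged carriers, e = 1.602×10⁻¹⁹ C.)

V_H = IB/(n e t).
V_H = (1.09)(0.185)/((8.93×10²⁸)(1.602×10⁻¹⁹)(8.77×10⁻⁴)) ≈ 1.61×10⁻⁸ V.

V_H ≈ 1.61×10⁻⁸ V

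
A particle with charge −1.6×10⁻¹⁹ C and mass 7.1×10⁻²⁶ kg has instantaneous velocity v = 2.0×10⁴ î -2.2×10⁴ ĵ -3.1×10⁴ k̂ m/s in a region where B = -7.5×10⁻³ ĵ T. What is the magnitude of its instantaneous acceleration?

v×B = (-232, 0, -150) N/C.
F = q v×B = (−1.6×10⁻¹⁹ C)·(-232, 0, -150) = (3.72×10⁻¹⁷, 0, 2.40×10⁻¹⁷) N.
|a| = |F|/m = 4.427×10⁻¹⁷/7.1×10⁻²⁶ ≈ 6.24×10⁸ m/s².

|a| ≈ 6.24×10⁸ m/s²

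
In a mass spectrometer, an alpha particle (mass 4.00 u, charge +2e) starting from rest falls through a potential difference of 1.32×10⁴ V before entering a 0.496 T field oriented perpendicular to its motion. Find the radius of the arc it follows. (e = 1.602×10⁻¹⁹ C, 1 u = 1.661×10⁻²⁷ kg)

Acceleration: |q|V = ½mv² ⇒ v = √(2|q|V/m) = √(2·3.204×10⁻¹⁹·1.32×10⁴/6.644×10⁻²⁷) ≈ 1.128×10⁶ m/s.
In the field: r = mv/(|q|B) = (6.644×10⁻²⁷)(1.128×10⁶)/((3.204×10⁻¹⁹)(0.496)) ≈ 0.0472 m.

r ≈ 0.0472 m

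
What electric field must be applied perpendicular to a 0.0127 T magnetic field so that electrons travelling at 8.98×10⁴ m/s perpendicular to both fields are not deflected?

E = 1140 V/m

For straight-line motion qE = qvB, so E = vB.
E = 8.98×10⁴ × 0.0127 = 1140 V/m.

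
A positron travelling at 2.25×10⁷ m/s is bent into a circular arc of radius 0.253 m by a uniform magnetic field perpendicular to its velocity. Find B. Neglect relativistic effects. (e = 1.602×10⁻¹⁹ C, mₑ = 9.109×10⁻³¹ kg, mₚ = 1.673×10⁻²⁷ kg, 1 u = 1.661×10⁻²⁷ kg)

From |q|vB = mv²/r, B = mv/(|q|r).
B = (9.109×10⁻³¹)(2.25×10⁷)/((1.602×10⁻¹⁹)(0.253)) ≈ 5.06×10⁻⁴ T.

B ≈ 5.06×10⁻⁴ T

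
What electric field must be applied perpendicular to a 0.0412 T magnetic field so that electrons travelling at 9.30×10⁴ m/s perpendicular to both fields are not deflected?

E = 3830 V/m

For straight-line motion qE = qvB, so E = vB.
E = 9.30×10⁴ × 0.0412 = 3830 V/m.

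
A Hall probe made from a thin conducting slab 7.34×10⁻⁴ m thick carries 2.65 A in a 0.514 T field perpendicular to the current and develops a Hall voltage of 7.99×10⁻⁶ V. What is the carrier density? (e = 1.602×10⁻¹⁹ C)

n ≈ 1.45×10²⁷ m⁻³

From V_H = IB/(n e t), n = IB/(V_H e t).
n = (2.65)(0.514)/((7.99×10⁻⁶)(1.602×10⁻¹⁹)(7.34×10⁻⁴)) ≈ 1.45×10²⁷ m⁻³.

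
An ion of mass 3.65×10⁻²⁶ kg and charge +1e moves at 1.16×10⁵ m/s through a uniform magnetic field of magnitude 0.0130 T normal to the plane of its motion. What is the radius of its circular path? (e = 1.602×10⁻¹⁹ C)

r ≈ 2.03 m

The magnetic force provides the centripetal force: |q|vB = mv²/r.
r = mv/(|q|B) = (3.65×10⁻²⁶)(1.16×10⁵)/((1.602×10⁻¹⁹)(0.0130)) ≈ 2.03 m.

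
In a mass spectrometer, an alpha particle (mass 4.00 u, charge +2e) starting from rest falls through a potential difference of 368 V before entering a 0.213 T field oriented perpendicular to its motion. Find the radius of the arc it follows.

Acceleration: |q|V = ½mv² ⇒ v = √(2|q|V/m) = √(2·3.204×10⁻¹⁹·368/6.644×10⁻²⁷) ≈ 1.884×10⁵ m/s.
In the field: r = mv/(|q|B) = (6.644×10⁻²⁷)(1.884×10⁵)/((3.204×10⁻¹⁹)(0.213)) ≈ 0.0183 m.

r ≈ 0.0183 m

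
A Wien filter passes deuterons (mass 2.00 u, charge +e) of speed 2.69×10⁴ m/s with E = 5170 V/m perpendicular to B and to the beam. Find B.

B = 0.192 T

Balance of forces in the selector: qE = qvB ⇒ B = E/v.
B = 5170/2.69×10⁴ = 0.192 T.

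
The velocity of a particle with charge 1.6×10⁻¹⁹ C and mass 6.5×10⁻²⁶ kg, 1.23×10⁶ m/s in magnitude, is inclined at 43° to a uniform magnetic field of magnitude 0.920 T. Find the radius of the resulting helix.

r ≈ 0.370 m

v⊥ = v sinθ = 1.23×10⁶·sin43° ≈ 8.389×10⁵ m/s.
r = m v⊥/(|q|B) = (6.5×10⁻²⁶)(8.389×10⁵)/((1.6×10⁻¹⁹)(0.920)) ≈ 0.370 m.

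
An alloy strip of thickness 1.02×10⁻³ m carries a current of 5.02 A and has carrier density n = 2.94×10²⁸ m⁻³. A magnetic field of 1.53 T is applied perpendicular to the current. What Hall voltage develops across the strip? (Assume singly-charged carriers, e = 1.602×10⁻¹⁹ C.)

V_H ≈ 1.60×10⁻⁶ V

V_H = IB/(n e t).
V_H = (5.02)(1.53)/((2.94×10²⁸)(1.602×10⁻¹⁹)(1.02×10⁻³)) ≈ 1.60×10⁻⁶ V.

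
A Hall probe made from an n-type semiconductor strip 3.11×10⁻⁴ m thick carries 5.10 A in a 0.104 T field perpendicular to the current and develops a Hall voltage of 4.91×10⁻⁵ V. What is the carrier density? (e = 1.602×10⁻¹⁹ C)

n ≈ 2.17×10²⁶ m⁻³

From V_H = IB/(n e t), n = IB/(V_H e t).
n = (5.10)(0.104)/((4.91×10⁻⁵)(1.602×10⁻¹⁹)(3.11×10⁻⁴)) ≈ 2.17×10²⁶ m⁻³.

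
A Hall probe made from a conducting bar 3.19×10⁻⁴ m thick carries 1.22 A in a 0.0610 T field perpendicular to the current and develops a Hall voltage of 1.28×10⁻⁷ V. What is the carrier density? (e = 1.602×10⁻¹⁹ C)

n ≈ 1.14×10²⁸ m⁻³

From V_H = IB/(n e t), n = IB/(V_H e t).
n = (1.22)(0.0610)/((1.28×10⁻⁷)(1.602×10⁻¹⁹)(3.19×10⁻⁴)) ≈ 1.14×10²⁸ m⁻³.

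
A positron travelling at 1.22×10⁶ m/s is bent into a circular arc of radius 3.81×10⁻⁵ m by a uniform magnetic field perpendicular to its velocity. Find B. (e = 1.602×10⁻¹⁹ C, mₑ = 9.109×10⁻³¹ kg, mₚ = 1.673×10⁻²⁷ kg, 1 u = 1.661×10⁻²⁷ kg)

From |q|vB = mv²/r, B = mv/(|q|r).
B = (9.109×10⁻³¹)(1.22×10⁶)/((1.602×10⁻¹⁹)(3.81×10⁻⁵)) ≈ 0.182 T.

B ≈ 0.182 T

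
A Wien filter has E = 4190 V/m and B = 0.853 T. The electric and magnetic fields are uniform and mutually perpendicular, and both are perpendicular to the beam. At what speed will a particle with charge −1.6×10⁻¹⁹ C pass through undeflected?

v = 4910 m/s

For undeflected motion the electric and magnetic forces balance: qE = qvB.
v = E/B = 4190/0.853 = 4910 m/s.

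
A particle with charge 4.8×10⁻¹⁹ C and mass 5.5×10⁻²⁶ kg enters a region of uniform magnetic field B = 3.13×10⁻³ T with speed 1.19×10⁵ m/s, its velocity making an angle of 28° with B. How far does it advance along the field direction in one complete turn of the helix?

p ≈ 24.2 m

v∥ = v cosθ = 1.19×10⁵·cos28° ≈ 1.051×10⁵ m/s.
T = 2πm/(|q|B) = 2π(5.5×10⁻²⁶)/((4.8×10⁻¹⁹)(3.13×10⁻³)) ≈ 2.300×10⁻⁴ s.
pitch = v∥ T = (1.051×10⁵)(2.300×10⁻⁴) ≈ 24.2 m.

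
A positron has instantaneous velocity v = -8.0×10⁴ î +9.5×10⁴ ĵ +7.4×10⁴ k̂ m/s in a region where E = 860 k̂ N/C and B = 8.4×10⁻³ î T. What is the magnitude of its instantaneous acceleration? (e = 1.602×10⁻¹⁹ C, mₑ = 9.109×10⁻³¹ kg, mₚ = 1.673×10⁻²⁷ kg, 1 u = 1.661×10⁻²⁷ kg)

|a| ≈ 1.10×10¹⁴ m/s²

v×B = (0, 622, -798) N/C.
E + v×B = (0, 622, 62.0) N/C.
F = q(E + v×B) = (1.602×10⁻¹⁹ C)·(0, 622, 62.0) = (0, 9.96×10⁻¹⁷, 9.93×10⁻¹⁸) N.
|a| = |F|/m = 1.001×10⁻¹⁶/9.109×10⁻³¹ ≈ 1.10×10¹⁴ m/s².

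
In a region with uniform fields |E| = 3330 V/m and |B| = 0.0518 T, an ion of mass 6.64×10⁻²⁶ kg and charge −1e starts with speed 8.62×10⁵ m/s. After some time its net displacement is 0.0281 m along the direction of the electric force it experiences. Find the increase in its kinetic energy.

ΔKE ≈ 1.50×10⁻¹⁷ J

The magnetic force is always ⟂ v and does no work; only the electric force changes KE.
ΔKE = F_E · d = |q|E d = (1.602×10⁻¹⁹)(3330)(0.0281) ≈ 1.50×10⁻¹⁷ J.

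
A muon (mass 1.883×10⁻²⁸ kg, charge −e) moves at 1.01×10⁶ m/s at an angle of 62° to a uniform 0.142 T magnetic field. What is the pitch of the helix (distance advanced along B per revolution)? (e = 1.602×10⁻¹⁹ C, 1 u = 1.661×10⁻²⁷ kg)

p ≈ 0.0247 m

v∥ = v cosθ = 1.01×10⁶·cos62° ≈ 4.742×10⁵ m/s.
T = 2πm/(|q|B) = 2π(1.883×10⁻²⁸)/((1.602×10⁻¹⁹)(0.142)) ≈ 5.201×10⁻⁸ s.
pitch = v∥ T = (4.742×10⁵)(5.201×10⁻⁸) ≈ 0.0247 m.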